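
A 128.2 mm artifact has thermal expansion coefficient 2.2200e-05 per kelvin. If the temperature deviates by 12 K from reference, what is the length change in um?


dL = L * alpha * dT
= 128.2 * 2.2200e-05 * 12
= 0.0341525 mm
dL_um = 0.0341525 * 1000 = 34.1525 um

34.1525


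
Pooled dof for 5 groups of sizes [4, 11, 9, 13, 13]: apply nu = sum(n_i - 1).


nu = sum_i (n_i - 1)
nu = ((4 - 1) + (11 - 1) + (9 - 1) + (13 - 1) + (13 - 1))
nu = 3 + 10 + 8 + 12 + 12
nu = 45

45


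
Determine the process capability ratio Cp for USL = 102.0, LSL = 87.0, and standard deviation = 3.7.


Cp = (USL - LSL) / (6 * sigma)
= (102.0 - 87.0) / (6 * 3.7)
= 15.0000 / 22.2000
= 0.6757

0.6757


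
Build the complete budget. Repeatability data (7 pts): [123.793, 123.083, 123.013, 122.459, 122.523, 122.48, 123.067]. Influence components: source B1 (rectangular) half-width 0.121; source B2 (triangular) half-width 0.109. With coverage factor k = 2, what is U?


mean = (123.793 + 123.083 + 123.013 + 122.459 + 122.523 + 122.48 + 123.067) / 7 = 122.9168571
s = sqrt(sum((x - mean)^2)/(n-1)) = 0.48003765
u_A = s / sqrt(n) = 0.48003765 / sqrt(7) = 0.18143718
u_B1 = 0.121 / sqrt(3) = 0.069859383
u_B2 = 0.109 / sqrt(6) = 0.044499064
uc = sqrt(0.18143718^2 + 0.069859383^2 + 0.044499064^2) = 0.19944912
U = k * uc = 2 * 0.19944912
U = 0.3989

0.3989


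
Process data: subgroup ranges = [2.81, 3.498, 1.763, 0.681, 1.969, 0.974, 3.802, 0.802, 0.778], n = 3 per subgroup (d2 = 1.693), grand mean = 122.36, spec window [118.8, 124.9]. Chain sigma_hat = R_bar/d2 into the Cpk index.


R_bar = (2.81 + 3.498 + 1.763 + 0.681 + 1.969 + 0.974 + 3.802 + 0.802 + 0.778) / 9 = 1.8974444
sigma = R_bar / d2 = 1.8974444 / 1.693 = 1.1207587
Cp = (USL - LSL)/(6*sigma) = (124.9 - 118.8)/(6*1.1207587) = 0.9071
Cpu = (124.9 - 122.36)/(3*1.1207587) = 0.7554
Cpl = (122.36 - 118.8)/(3*1.1207587) = 1.0588
Cpk = min(Cpu, Cpl) = 0.7554

0.7554


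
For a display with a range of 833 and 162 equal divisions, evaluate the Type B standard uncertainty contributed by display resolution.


resolution = range / divisions
resolution = 833 / 162 = 5.1419753
u_res = resolution / (2*sqrt(3))
u_res = 5.1419753 / 3.4641016
u_res = 1.4844

1.4844


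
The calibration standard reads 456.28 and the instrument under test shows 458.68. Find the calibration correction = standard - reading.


Correction = standard - reading
= 456.28 - 458.68
= -2.4000

-2.4000


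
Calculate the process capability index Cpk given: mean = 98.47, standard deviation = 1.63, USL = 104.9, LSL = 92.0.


Cpu = (USL - mean) / (3*sigma) = (104.9 - 98.47) / (3*1.63) = 1.3149
Cpl = (mean - LSL) / (3*sigma) = (98.47 - 92.0) / (3*1.63) = 1.3231
Cpk = min(Cpu, Cpl) = 1.3149

1.3149


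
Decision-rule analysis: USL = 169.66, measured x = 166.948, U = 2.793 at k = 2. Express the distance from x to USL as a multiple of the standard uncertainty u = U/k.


u = U / k = 2.793 / 2 = 1.3965
margin = |USL - x| = |169.66 - 166.948| = 2.712
z = margin / u = 2.712 / 1.3965
z = 1.9420

1.9420


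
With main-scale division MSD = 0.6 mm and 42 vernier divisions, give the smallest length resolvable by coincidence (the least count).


LC = MSD / n_div
= 0.6 / 42
= 0.0143

0.0143


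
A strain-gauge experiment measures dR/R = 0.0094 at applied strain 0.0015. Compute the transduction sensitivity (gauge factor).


GF = (dR/R) / epsilon
= 0.0094 / 0.0015
= 6.2667

6.2667


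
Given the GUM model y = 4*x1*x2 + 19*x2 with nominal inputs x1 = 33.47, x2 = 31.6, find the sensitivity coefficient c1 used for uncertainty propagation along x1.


y = 4*x1*x2 + 19*x2
dy/dx1 = 4*x2
Evaluate at x2 = 31.6: c1 = 4 * 31.6
c1 = 126.4000

126.4000


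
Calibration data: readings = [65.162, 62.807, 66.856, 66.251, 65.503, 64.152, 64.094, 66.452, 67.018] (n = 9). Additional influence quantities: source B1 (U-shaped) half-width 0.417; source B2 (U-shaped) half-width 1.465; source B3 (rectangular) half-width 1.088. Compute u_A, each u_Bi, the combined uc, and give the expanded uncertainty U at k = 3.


mean = (65.162 + 62.807 + 66.856 + 66.251 + 65.503 + 64.152 + 64.094 + 66.452 + 67.018) / 9 = 65.36611111
s = sqrt(sum((x - mean)^2)/(n-1)) = 1.441027
u_A = s / sqrt(n) = 1.441027 / sqrt(9) = 0.48034233
u_B1 = 0.417 / sqrt(2) = 0.29486353
u_B2 = 1.465 / sqrt(2) = 1.0359114
u_B3 = 1.088 / sqrt(3) = 0.62815709
uc = sqrt(0.48034233^2 + 0.29486353^2 + 1.0359114^2 + 0.62815709^2) = 1.3361763
U = k * uc = 3 * 1.3361763
U = 4.0085

4.0085


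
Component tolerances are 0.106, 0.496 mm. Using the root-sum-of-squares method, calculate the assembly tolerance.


RSS = sqrt(0.106^2 + 0.496^2)
= sqrt(0.257252)
= 0.5072

0.5072


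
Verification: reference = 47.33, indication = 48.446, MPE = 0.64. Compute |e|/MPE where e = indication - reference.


e = indication - reference = 48.446 - 47.33 = 1.1160
|e| = 1.1160
ratio = |e| / MPE = 1.1160 / 0.64
ratio = 1.7438

1.7438


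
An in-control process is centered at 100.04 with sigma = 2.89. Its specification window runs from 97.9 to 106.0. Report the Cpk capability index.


Cpu = (USL - mean) / (3*sigma) = (106.0 - 100.04) / (3*2.89) = 0.6874
Cpl = (mean - LSL) / (3*sigma) = (100.04 - 97.9) / (3*2.89) = 0.2468
Cpk = min(Cpu, Cpl) = 0.2468

0.2468


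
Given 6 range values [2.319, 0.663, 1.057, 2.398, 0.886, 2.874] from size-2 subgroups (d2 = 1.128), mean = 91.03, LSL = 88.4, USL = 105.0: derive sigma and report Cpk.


R_bar = (2.319 + 0.663 + 1.057 + 2.398 + 0.886 + 2.874) / 6 = 1.6995
sigma = R_bar / d2 = 1.6995 / 1.128 = 1.5066489
Cp = (USL - LSL)/(6*sigma) = (105.0 - 88.4)/(6*1.5066489) = 1.8363
Cpu = (105.0 - 91.03)/(3*1.5066489) = 3.0907
Cpl = (91.03 - 88.4)/(3*1.5066489) = 0.5819
Cpk = min(Cpu, Cpl) = 0.5819

0.5819


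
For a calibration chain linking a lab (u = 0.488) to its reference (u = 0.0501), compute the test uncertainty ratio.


TUR = u_lab / u_ref
= 0.488 / 0.0501
= 9.7405

9.7405


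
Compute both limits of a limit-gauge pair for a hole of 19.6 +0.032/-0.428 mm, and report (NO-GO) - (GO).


GO = nominal - lower_tol (smallest hole = maximum material condition)
GO = 19.6 - 0.428 = 19.172
NO-GO = nominal + upper_tol (largest hole = least material condition)
NO-GO = 19.6 + 0.032 = 19.632
spread = NO-GO - GO = 19.632 - 19.172 = 0.4600

0.4600


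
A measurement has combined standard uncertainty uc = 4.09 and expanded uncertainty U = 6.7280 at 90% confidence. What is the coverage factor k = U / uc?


k = U / uc
k = 6.7280 / 4.09
k = 1.645

1.645


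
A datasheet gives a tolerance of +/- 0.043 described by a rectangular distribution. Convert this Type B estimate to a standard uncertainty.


u_B = half_width / sqrt(3)
u_B = 0.043 / 1.7320508
u_B = 0.0248

0.0248


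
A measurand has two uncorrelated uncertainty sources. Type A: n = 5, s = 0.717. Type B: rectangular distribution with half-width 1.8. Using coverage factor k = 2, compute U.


u_A = s / sqrt(n) = 0.717 / sqrt(5) = 0.32065215
u_B = half_width / sqrt(3) = 1.8 / sqrt(3) = 1.0392305
uc = sqrt(u_A^2 + u_B^2) = sqrt(0.32065215^2 + 1.0392305^2) = 1.0875743
U = k * uc = 2 * 1.0875743
U = 2.1751

2.1751


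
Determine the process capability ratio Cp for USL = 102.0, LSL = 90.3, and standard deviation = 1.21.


Cp = (USL - LSL) / (6 * sigma)
= (102.0 - 90.3) / (6 * 1.21)
= 11.7000 / 7.2600
= 1.6116

1.6116


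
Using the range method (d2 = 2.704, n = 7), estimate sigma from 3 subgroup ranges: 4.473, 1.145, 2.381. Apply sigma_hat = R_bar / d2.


R_bar = (4.473 + 1.145 + 2.381) / 3
R_bar = 7.999 / 3 = 2.6663333
sigma_hat = R_bar / d2 = 2.6663333 / 2.704 = 0.9861

0.9861


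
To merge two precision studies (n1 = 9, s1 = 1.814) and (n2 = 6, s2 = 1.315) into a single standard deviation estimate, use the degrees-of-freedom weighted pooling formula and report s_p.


s_p = sqrt(((n1-1)*s1^2 + (n2-1)*s2^2) / (n1+n2-2))
numerator = (9-1)*1.814^2 + (6-1)*1.315^2 = 26.324768 + 8.646125 = 34.970893
denominator = 9 + 6 - 2 = 13
s_p^2 = 34.970893 / 13 = 2.6900687
s_p = sqrt(2.6900687) = 1.6401

1.6401


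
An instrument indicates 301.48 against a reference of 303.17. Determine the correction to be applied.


Correction = standard - reading
= 303.17 - 301.48
= 1.6900

1.6900


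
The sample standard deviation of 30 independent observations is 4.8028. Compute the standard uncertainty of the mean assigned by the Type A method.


u_A = s / sqrt(n)
u_A = 4.8028 / sqrt(30)
u_A = 4.8028 / 5.4772256
u_A = 0.8769

0.8769


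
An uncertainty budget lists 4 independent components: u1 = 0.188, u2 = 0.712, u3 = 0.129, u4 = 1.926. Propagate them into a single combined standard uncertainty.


uc = sqrt(0.188^2 + 0.712^2 + 0.129^2 + 1.926^2)
uc = sqrt(4.268405)
uc = 2.0660

2.0660


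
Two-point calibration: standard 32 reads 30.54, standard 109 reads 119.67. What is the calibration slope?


slope = (y2 - y1) / (x2 - x1)
= (119.67 - 30.54) / (109 - 32)
= 89.1300 / 77
= 1.1575

1.1575


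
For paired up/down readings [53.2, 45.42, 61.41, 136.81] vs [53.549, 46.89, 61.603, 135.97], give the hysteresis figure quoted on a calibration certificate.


|53.2 - 53.549| = 0.3490
|45.42 - 46.89| = 1.4700
|61.41 - 61.603| = 0.1930
|136.81 - 135.97| = 0.8400
hysteresis = max(diffs) = 1.4700

1.4700


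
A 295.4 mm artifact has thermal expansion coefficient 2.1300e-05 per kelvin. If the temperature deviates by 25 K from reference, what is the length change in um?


dL = L * alpha * dT
= 295.4 * 2.1300e-05 * 25
= 0.1573005 mm
dL_um = 0.1573005 * 1000 = 157.3005 um

157.3005


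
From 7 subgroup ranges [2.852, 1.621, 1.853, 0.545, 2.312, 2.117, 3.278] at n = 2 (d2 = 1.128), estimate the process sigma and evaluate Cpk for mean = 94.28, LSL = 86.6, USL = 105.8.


R_bar = (2.852 + 1.621 + 1.853 + 0.545 + 2.312 + 2.117 + 3.278) / 7 = 2.0825714
sigma = R_bar / d2 = 2.0825714 / 1.128 = 1.8462512
Cp = (USL - LSL)/(6*sigma) = (105.8 - 86.6)/(6*1.8462512) = 1.7332
Cpu = (105.8 - 94.28)/(3*1.8462512) = 2.0799
Cpl = (94.28 - 86.6)/(3*1.8462512) = 1.3866
Cpk = min(Cpu, Cpl) = 1.3866

1.3866


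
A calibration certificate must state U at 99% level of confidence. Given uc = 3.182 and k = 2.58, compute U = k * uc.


U = k * uc
U = 2.58 * 3.182
U = 8.2096

8.2096


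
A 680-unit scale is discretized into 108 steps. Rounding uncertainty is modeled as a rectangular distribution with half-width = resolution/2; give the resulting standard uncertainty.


resolution = range / divisions
resolution = 680 / 108 = 6.2962963
u_res = resolution / (2*sqrt(3))
u_res = 6.2962963 / 3.4641016
u_res = 1.8176

1.8176


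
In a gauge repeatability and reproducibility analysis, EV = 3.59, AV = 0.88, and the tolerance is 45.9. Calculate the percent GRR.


GRR = sqrt(EV^2 + AV^2) = sqrt(3.59^2 + 0.88^2) = 3.6962819
%GRR = GRR / tol * 100 = 3.6962819 / 45.9 * 100
%GRR = 8.0529

8.0529


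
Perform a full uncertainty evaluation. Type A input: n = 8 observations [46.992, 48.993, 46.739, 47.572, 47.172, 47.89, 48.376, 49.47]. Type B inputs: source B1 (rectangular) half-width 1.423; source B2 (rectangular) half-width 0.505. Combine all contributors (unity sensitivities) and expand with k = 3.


mean = (46.992 + 48.993 + 46.739 + 47.572 + 47.172 + 47.89 + 48.376 + 49.47) / 8 = 47.9005
s = sqrt(sum((x - mean)^2)/(n-1)) = 0.97805755
u_A = s / sqrt(n) = 0.97805755 / sqrt(8) = 0.34579556
u_B1 = 1.423 / sqrt(3) = 0.82156943
u_B2 = 0.505 / sqrt(3) = 0.29156189
uc = sqrt(0.34579556^2 + 0.82156943^2 + 0.29156189^2) = 0.93784819
U = k * uc = 3 * 0.93784819
U = 2.8135

2.8135


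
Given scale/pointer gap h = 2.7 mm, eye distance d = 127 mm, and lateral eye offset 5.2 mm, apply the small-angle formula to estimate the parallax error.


error = h * offset / d
= 2.7 * 5.2 / 127
= 0.1106

0.1106


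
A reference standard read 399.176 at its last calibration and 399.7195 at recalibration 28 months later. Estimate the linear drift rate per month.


rate = (v2 - v1) / months
= (399.7195 - 399.176) / 28
= 0.5435 / 28
= 0.0194

0.0194


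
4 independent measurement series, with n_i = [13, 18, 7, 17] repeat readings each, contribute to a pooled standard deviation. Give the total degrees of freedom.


nu = sum_i (n_i - 1)
nu = ((13 - 1) + (18 - 1) + (7 - 1) + (17 - 1))
nu = 12 + 17 + 6 + 16
nu = 51

51


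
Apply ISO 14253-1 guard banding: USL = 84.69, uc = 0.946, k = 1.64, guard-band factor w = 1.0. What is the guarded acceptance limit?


U = k * uc = 1.64 * 0.946 = 1.55144
guard band g = w * U = 1.0 * 1.55144 = 1.55144
AL = USL - g = 84.69 - 1.55144
AL = 83.1386

83.1386


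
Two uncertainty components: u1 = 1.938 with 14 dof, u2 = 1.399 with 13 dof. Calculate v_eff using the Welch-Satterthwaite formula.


uc = sqrt(u1^2 + u2^2) = sqrt(1.938^2 + 1.399^2) = 2.3901977
v_eff = uc^4 / (u1^4/v1 + u2^4/v2)
= 2.3901977^4 / (1.938^4/14 + 1.399^4/13)
= 32.638884 / 1.3022617
v_eff = 25.0632

25.0632


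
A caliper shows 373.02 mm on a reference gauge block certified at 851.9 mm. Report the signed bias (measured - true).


Systematic error = measured - true
= 373.02 - 851.9
= -478.8800

-478.8800


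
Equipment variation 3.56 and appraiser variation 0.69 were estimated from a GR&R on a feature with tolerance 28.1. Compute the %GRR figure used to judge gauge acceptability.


GRR = sqrt(EV^2 + AV^2) = sqrt(3.56^2 + 0.69^2) = 3.6262515
%GRR = GRR / tol * 100 = 3.6262515 / 28.1 * 100
%GRR = 12.9048

12.9048


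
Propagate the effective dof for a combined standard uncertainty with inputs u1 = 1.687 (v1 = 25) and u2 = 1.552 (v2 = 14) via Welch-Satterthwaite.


uc = sqrt(u1^2 + u2^2) = sqrt(1.687^2 + 1.552^2) = 2.2923074
v_eff = uc^4 / (u1^4/v1 + u2^4/v2)
= 2.2923074^4 / (1.687^4/25 + 1.552^4/14)
= 27.611591 / 0.73839979
v_eff = 37.3938

37.3938


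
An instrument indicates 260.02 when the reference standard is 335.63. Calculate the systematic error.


Systematic error = measured - true
= 260.02 - 335.63
= -75.6100

-75.6100


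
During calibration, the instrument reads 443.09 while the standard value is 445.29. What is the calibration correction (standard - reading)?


Correction = standard - reading
= 445.29 - 443.09
= 2.2000

2.2000


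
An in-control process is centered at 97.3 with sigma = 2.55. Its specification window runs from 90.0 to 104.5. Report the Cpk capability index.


Cpu = (USL - mean) / (3*sigma) = (104.5 - 97.3) / (3*2.55) = 0.9412
Cpl = (mean - LSL) / (3*sigma) = (97.3 - 90.0) / (3*2.55) = 0.9542
Cpk = min(Cpu, Cpl) = 0.9412

0.9412


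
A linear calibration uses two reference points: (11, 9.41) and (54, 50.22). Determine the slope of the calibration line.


slope = (y2 - y1) / (x2 - x1)
= (50.22 - 9.41) / (54 - 11)
= 40.8100 / 43
= 0.9491

0.9491


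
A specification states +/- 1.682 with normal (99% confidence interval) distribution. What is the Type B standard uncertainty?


u_B = half_width / 2.576
u_B = 1.682 / 2.576
u_B = 0.6530

0.6530


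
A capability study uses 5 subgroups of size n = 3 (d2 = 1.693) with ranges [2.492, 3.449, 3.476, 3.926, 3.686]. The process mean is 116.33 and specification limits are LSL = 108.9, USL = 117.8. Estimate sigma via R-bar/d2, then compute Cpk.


R_bar = (2.492 + 3.449 + 3.476 + 3.926 + 3.686) / 5 = 3.4058
sigma = R_bar / d2 = 3.4058 / 1.693 = 2.0116952
Cp = (USL - LSL)/(6*sigma) = (117.8 - 108.9)/(6*2.0116952) = 0.7374
Cpu = (117.8 - 116.33)/(3*2.0116952) = 0.2436
Cpl = (116.33 - 108.9)/(3*2.0116952) = 1.2311
Cpk = min(Cpu, Cpl) = 0.2436

0.2436


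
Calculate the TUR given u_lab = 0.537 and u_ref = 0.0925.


TUR = u_lab / u_ref
= 0.537 / 0.0925
= 5.8054

5.8054


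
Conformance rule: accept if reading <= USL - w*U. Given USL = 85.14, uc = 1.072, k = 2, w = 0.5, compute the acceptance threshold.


U = k * uc = 2 * 1.072 = 2.144
guard band g = w * U = 0.5 * 2.144 = 1.072
AL = USL - g = 85.14 - 1.072
AL = 84.0680

84.0680


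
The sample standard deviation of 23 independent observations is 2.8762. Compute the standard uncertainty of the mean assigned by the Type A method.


u_A = s / sqrt(n)
u_A = 2.8762 / sqrt(23)
u_A = 2.8762 / 4.7958315
u_A = 0.5997

0.5997


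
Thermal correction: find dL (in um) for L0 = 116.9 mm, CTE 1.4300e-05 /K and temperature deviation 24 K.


dL = L * alpha * dT
= 116.9 * 1.4300e-05 * 24
= 0.0401201 mm
dL_um = 0.0401201 * 1000 = 40.1201 um

40.1201


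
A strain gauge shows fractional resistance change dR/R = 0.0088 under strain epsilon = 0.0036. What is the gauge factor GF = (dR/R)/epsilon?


GF = (dR/R) / epsilon
= 0.0088 / 0.0036
= 2.4444

2.4444


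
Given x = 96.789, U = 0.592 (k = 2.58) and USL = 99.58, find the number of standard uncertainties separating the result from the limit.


u = U / k = 0.592 / 2.58 = 0.22945736
margin = |USL - x| = |99.58 - 96.789| = 2.791
z = margin / u = 2.791 / 0.22945736
z = 12.1635

12.1635


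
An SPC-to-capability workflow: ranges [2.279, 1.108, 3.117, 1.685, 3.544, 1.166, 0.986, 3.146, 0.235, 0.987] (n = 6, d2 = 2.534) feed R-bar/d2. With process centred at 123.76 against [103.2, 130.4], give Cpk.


R_bar = (2.279 + 1.108 + 3.117 + 1.685 + 3.544 + 1.166 + 0.986 + 3.146 + 0.235 + 0.987) / 10 = 1.8253
sigma = R_bar / d2 = 1.8253 / 2.534 = 0.7203236
Cp = (USL - LSL)/(6*sigma) = (130.4 - 103.2)/(6*0.7203236) = 6.2935
Cpu = (130.4 - 123.76)/(3*0.7203236) = 3.0727
Cpl = (123.76 - 103.2)/(3*0.7203236) = 9.5142
Cpk = min(Cpu, Cpl) = 3.0727

3.0727


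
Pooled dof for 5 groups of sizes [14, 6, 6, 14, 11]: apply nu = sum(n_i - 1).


nu = sum_i (n_i - 1)
nu = ((14 - 1) + (6 - 1) + (6 - 1) + (14 - 1) + (11 - 1))
nu = 13 + 5 + 5 + 13 + 10
nu = 46

46


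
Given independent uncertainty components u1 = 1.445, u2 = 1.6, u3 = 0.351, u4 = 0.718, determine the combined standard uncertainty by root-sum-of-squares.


uc = sqrt(1.445^2 + 1.6^2 + 0.351^2 + 0.718^2)
uc = sqrt(5.28675)
uc = 2.2993

2.2993


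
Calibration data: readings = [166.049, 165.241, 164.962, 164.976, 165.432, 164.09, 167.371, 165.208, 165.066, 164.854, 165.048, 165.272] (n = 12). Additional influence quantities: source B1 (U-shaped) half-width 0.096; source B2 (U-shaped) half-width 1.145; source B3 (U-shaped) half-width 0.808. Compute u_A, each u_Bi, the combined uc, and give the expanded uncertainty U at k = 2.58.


mean = (166.049 + 165.241 + 164.962 + 164.976 + 165.432 + 164.09 + 167.371 + 165.208 + 165.066 + 164.854 + 165.048 + 165.272) / 12 = 165.2974167
s = sqrt(sum((x - mean)^2)/(n-1)) = 0.79089195
u_A = s / sqrt(n) = 0.79089195 / sqrt(12) = 0.22831084
u_B1 = 0.096 / sqrt(2) = 0.067882251
u_B2 = 1.145 / sqrt(2) = 0.80963726
u_B3 = 0.808 / sqrt(2) = 0.57134228
uc = sqrt(0.22831084^2 + 0.067882251^2 + 0.80963726^2 + 0.57134228^2) = 1.0191557
U = k * uc = 2.58 * 1.0191557
U = 2.6294

2.6294


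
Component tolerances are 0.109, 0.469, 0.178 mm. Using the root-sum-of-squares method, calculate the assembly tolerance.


RSS = sqrt(0.109^2 + 0.469^2 + 0.178^2)
= sqrt(0.263526)
= 0.5133

0.5133


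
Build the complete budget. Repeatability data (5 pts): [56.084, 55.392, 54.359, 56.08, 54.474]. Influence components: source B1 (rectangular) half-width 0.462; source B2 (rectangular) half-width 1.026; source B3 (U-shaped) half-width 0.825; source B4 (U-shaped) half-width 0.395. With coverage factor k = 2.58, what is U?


mean = (56.084 + 55.392 + 54.359 + 56.08 + 54.474) / 5 = 55.2778
s = sqrt(sum((x - mean)^2)/(n-1)) = 0.83618371
u_A = s / sqrt(n) = 0.83618371 / sqrt(5) = 0.37395272
u_B1 = 0.462 / sqrt(3) = 0.26673582
u_B2 = 1.026 / sqrt(3) = 0.59236138
u_B3 = 0.825 / sqrt(2) = 0.58336309
u_B4 = 0.395 / sqrt(2) = 0.27930718
uc = sqrt(0.37395272^2 + 0.26673582^2 + 0.59236138^2 + 0.58336309^2 + 0.27930718^2) = 0.99005335
U = k * uc = 2.58 * 0.99005335
U = 2.5543

2.5543


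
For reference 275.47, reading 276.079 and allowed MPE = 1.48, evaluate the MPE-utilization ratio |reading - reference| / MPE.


e = indication - reference = 276.079 - 275.47 = 0.6090
|e| = 0.6090
ratio = |e| / MPE = 0.6090 / 1.48
ratio = 0.4115

0.4115


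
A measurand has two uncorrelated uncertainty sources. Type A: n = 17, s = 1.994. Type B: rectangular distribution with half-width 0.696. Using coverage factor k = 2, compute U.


u_A = s / sqrt(n) = 1.994 / sqrt(17) = 0.48361604
u_B = half_width / sqrt(3) = 0.696 / sqrt(3) = 0.40183579
uc = sqrt(u_A^2 + u_B^2) = sqrt(0.48361604^2 + 0.40183579^2) = 0.62877379
U = k * uc = 2 * 0.62877379
U = 1.2575

1.2575


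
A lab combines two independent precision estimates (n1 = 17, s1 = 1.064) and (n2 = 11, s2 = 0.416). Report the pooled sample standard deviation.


s_p = sqrt(((n1-1)*s1^2 + (n2-1)*s2^2) / (n1+n2-2))
numerator = (17-1)*1.064^2 + (11-1)*0.416^2 = 18.113536 + 1.73056 = 19.844096
denominator = 17 + 11 - 2 = 26
s_p^2 = 19.844096 / 26 = 0.76323446
s_p = sqrt(0.76323446) = 0.8736

0.8736


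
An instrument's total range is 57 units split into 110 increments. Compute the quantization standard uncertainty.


resolution = range / divisions
resolution = 57 / 110 = 0.51818182
u_res = resolution / (2*sqrt(3))
u_res = 0.51818182 / 3.4641016
u_res = 0.1496

0.1496


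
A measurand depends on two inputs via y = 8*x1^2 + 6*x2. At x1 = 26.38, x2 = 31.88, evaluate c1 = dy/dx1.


y = 8*x1^2 + 6*x2
dy/dx1 = 2*8*x1
Evaluate at x1 = 26.38: c1 = 16 * 26.38
c1 = 422.0800

422.0800


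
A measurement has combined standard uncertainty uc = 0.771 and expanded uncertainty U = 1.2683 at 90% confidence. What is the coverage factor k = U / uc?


k = U / uc
k = 1.2683 / 0.771
k = 1.645

1.645


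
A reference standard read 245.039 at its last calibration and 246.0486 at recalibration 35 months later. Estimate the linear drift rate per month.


rate = (v2 - v1) / months
= (246.0486 - 245.039) / 35
= 1.0096 / 35
= 0.0288

0.0288


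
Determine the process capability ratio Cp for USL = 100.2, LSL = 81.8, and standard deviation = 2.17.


Cp = (USL - LSL) / (6 * sigma)
= (100.2 - 81.8) / (6 * 2.17)
= 18.4000 / 13.0200
= 1.4132

1.4132


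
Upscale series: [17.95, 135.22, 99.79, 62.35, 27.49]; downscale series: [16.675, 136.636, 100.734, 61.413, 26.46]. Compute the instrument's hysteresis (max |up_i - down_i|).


|17.95 - 16.675| = 1.2750
|135.22 - 136.636| = 1.4160
|99.79 - 100.734| = 0.9440
|62.35 - 61.413| = 0.9370
|27.49 - 26.46| = 1.0300
hysteresis = max(diffs) = 1.4160

1.4160


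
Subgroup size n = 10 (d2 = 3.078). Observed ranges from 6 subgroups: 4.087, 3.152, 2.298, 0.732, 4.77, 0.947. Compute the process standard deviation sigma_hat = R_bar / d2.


R_bar = (4.087 + 3.152 + 2.298 + 0.732 + 4.77 + 0.947) / 6
R_bar = 15.986 / 6 = 2.6643333
sigma_hat = R_bar / d2 = 2.6643333 / 3.078 = 0.8656

0.8656


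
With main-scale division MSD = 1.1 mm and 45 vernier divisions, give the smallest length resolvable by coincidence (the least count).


LC = MSD / n_div
= 1.1 / 45
= 0.0244

0.0244


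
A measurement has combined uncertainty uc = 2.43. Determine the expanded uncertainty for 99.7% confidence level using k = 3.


U = k * uc
U = 3 * 2.43
U = 7.2900

7.2900


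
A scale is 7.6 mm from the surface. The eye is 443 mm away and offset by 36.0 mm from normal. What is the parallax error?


error = h * offset / d
= 7.6 * 36.0 / 443
= 0.6176

0.6176


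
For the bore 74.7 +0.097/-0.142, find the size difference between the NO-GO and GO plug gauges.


GO = nominal - lower_tol (smallest hole = maximum material condition)
GO = 74.7 - 0.142 = 74.558
NO-GO = nominal + upper_tol (largest hole = least material condition)
NO-GO = 74.7 + 0.097 = 74.797
spread = NO-GO - GO = 74.797 - 74.558 = 0.2390

0.2390


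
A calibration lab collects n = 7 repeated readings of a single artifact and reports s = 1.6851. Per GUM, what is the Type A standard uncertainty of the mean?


u_A = s / sqrt(n)
u_A = 1.6851 / sqrt(7)
u_A = 1.6851 / 2.6457513
u_A = 0.6369

0.6369


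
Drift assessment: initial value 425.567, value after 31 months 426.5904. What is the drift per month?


rate = (v2 - v1) / months
= (426.5904 - 425.567) / 31
= 1.0234 / 31
= 0.0330

0.0330


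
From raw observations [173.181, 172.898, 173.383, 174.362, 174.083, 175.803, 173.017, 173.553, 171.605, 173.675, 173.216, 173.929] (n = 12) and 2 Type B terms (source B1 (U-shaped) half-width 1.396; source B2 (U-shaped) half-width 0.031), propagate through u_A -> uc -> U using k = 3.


mean = (173.181 + 172.898 + 173.383 + 174.362 + 174.083 + 175.803 + 173.017 + 173.553 + 171.605 + 173.675 + 173.216 + 173.929) / 12 = 173.55875
s = sqrt(sum((x - mean)^2)/(n-1)) = 0.99752522
u_A = s / sqrt(n) = 0.99752522 / sqrt(12) = 0.28796073
u_B1 = 1.396 / sqrt(2) = 0.98712107
u_B2 = 0.031 / sqrt(2) = 0.02192031
uc = sqrt(0.28796073^2 + 0.98712107^2 + 0.02192031^2) = 1.0284989
U = k * uc = 3 * 1.0284989
U = 3.0855

3.0855


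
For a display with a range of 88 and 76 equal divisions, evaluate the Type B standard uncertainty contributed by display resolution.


resolution = range / divisions
resolution = 88 / 76 = 1.1578947
u_res = resolution / (2*sqrt(3))
u_res = 1.1578947 / 3.4641016
u_res = 0.3343

0.3343


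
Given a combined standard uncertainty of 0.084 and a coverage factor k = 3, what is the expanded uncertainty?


U = k * uc
U = 3 * 0.084
U = 0.2520

0.2520


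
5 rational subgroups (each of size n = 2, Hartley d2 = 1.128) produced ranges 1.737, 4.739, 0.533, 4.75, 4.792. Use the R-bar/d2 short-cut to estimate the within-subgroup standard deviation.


R_bar = (1.737 + 4.739 + 0.533 + 4.75 + 4.792) / 5
R_bar = 16.551 / 5 = 3.3102
sigma_hat = R_bar / d2 = 3.3102 / 1.128 = 2.9346

2.9346


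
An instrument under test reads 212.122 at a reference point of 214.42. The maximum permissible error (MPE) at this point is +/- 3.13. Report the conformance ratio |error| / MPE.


e = indication - reference = 212.122 - 214.42 = -2.2980
|e| = 2.2980
ratio = |e| / MPE = 2.2980 / 3.13
ratio = 0.7342

0.7342


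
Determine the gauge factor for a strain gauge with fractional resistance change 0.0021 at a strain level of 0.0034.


GF = (dR/R) / epsilon
= 0.0021 / 0.0034
= 0.6176

0.6176


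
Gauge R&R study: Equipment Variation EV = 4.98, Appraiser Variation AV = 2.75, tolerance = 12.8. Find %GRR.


GRR = sqrt(EV^2 + AV^2) = sqrt(4.98^2 + 2.75^2) = 5.68884
%GRR = GRR / tol * 100 = 5.68884 / 12.8 * 100
%GRR = 44.4441

44.4441


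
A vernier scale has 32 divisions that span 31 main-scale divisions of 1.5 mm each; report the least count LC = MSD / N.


LC = MSD / n_div
= 1.5 / 32
= 0.0469

0.0469


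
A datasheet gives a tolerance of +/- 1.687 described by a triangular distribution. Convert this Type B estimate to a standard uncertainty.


u_B = half_width / sqrt(6)
u_B = 1.687 / 2.4494897
u_B = 0.6887

0.6887


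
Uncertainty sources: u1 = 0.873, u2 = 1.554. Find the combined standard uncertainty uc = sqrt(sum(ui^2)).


uc = sqrt(0.873^2 + 1.554^2)
uc = sqrt(3.177045)
uc = 1.7824

1.7824


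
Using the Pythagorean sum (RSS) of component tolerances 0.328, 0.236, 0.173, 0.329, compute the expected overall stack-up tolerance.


RSS = sqrt(0.328^2 + 0.236^2 + 0.173^2 + 0.329^2)
= sqrt(0.30145)
= 0.5490

0.5490


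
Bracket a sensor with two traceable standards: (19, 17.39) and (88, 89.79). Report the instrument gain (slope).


slope = (y2 - y1) / (x2 - x1)
= (89.79 - 17.39) / (88 - 19)
= 72.4000 / 69
= 1.0493

1.0493


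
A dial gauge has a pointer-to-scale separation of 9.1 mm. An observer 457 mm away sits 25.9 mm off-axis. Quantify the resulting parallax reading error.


error = h * offset / d
= 9.1 * 25.9 / 457
= 0.5157

0.5157


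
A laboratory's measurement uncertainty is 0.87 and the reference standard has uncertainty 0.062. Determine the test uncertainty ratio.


TUR = u_lab / u_ref
= 0.87 / 0.062
= 14.0323

14.0323


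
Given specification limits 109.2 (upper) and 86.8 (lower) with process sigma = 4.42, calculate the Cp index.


Cp = (USL - LSL) / (6 * sigma)
= (109.2 - 86.8) / (6 * 4.42)
= 22.4000 / 26.5200
= 0.8446

0.8446


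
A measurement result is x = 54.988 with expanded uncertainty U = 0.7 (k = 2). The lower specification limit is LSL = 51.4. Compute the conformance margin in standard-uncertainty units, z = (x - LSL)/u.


u = U / k = 0.7 / 2 = 0.35
margin = |LSL - x| = |51.4 - 54.988| = 3.588
z = margin / u = 3.588 / 0.35
z = 10.2514

10.2514


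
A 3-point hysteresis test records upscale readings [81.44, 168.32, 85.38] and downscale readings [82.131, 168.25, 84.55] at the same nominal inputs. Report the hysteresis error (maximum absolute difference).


|81.44 - 82.131| = 0.6910
|168.32 - 168.25| = 0.0700
|85.38 - 84.55| = 0.8300
hysteresis = max(diffs) = 0.8300

0.8300


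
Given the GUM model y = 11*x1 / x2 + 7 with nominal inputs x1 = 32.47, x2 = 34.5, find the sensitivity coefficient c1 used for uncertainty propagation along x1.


y = 11*x1 / x2 + 7
dy/dx1 = 11/x2
Evaluate at x2 = 34.5: c1 = 11 / 34.5
c1 = 0.3188

0.3188


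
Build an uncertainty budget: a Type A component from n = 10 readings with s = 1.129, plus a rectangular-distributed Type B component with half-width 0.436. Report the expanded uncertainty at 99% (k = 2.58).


u_A = s / sqrt(n) = 1.129 / sqrt(10) = 0.35702115
u_B = half_width / sqrt(3) = 0.436 / sqrt(3) = 0.25172472
uc = sqrt(u_A^2 + u_B^2) = sqrt(0.35702115^2 + 0.25172472^2) = 0.43684029
U = k * uc = 2.58 * 0.43684029
U = 1.1270

1.1270


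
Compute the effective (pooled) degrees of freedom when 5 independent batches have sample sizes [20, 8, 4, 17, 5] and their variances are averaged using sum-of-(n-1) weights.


nu = sum_i (n_i - 1)
nu = ((20 - 1) + (8 - 1) + (4 - 1) + (17 - 1) + (5 - 1))
nu = 19 + 7 + 3 + 16 + 4
nu = 49

49


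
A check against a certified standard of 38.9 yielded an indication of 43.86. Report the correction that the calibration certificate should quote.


Correction = standard - reading
= 38.9 - 43.86
= -4.9600

-4.9600


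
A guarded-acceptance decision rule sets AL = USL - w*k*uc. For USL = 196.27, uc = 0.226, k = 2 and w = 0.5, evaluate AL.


U = k * uc = 2 * 0.226 = 0.452
guard band g = w * U = 0.5 * 0.452 = 0.226
AL = USL - g = 196.27 - 0.226
AL = 196.0440

196.0440


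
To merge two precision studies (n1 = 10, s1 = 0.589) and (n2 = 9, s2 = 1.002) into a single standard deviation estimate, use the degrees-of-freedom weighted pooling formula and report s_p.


s_p = sqrt(((n1-1)*s1^2 + (n2-1)*s2^2) / (n1+n2-2))
numerator = (10-1)*0.589^2 + (9-1)*1.002^2 = 3.122289 + 8.032032 = 11.154321
denominator = 10 + 9 - 2 = 17
s_p^2 = 11.154321 / 17 = 0.65613653
s_p = sqrt(0.65613653) = 0.8100

0.8100


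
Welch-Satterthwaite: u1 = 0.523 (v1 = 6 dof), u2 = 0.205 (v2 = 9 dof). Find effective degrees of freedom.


uc = sqrt(u1^2 + u2^2) = sqrt(0.523^2 + 0.205^2) = 0.56174193
v_eff = uc^4 / (u1^4/v1 + u2^4/v2)
= 0.56174193^4 / (0.523^4/6 + 0.205^4/9)
= 0.099574324 / 0.012665919
v_eff = 7.8616

7.8616


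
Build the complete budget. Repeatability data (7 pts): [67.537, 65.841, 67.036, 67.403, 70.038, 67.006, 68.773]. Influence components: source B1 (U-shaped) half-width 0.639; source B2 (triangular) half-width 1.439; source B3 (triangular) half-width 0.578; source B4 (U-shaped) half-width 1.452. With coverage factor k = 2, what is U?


mean = (67.537 + 65.841 + 67.036 + 67.403 + 70.038 + 67.006 + 68.773) / 7 = 67.662
s = sqrt(sum((x - mean)^2)/(n-1)) = 1.3601872
u_A = s / sqrt(n) = 1.3601872 / sqrt(7) = 0.51410244
u_B1 = 0.639 / sqrt(2) = 0.45184123
u_B2 = 1.439 / sqrt(6) = 0.58746929
u_B3 = 0.578 / sqrt(6) = 0.23596751
u_B4 = 1.452 / sqrt(2) = 1.026719
uc = sqrt(0.51410244^2 + 0.45184123^2 + 0.58746929^2 + 0.23596751^2 + 1.026719^2) = 1.3868722
U = k * uc = 2 * 1.3868722
U = 2.7737

2.7737


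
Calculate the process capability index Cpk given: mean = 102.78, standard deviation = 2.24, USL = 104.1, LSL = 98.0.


Cpu = (USL - mean) / (3*sigma) = (104.1 - 102.78) / (3*2.24) = 0.1964
Cpl = (mean - LSL) / (3*sigma) = (102.78 - 98.0) / (3*2.24) = 0.7113
Cpk = min(Cpu, Cpl) = 0.1964

0.1964


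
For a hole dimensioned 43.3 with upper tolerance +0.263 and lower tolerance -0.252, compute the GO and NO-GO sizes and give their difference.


GO = nominal - lower_tol (smallest hole = maximum material condition)
GO = 43.3 - 0.252 = 43.048
NO-GO = nominal + upper_tol (largest hole = least material condition)
NO-GO = 43.3 + 0.263 = 43.563
spread = NO-GO - GO = 43.563 - 43.048 = 0.5150

0.5150


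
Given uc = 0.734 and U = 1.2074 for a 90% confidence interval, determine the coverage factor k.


k = U / uc
k = 1.2074 / 0.734
k = 1.645

1.645


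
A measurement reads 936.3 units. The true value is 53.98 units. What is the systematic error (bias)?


Systematic error = measured - true
= 936.3 - 53.98
= 882.3200

882.3200


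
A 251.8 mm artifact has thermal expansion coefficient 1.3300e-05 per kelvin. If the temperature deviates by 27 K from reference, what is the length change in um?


dL = L * alpha * dT
= 251.8 * 1.3300e-05 * 27
= 0.0904214 mm
dL_um = 0.0904214 * 1000 = 90.4214 um

90.4214


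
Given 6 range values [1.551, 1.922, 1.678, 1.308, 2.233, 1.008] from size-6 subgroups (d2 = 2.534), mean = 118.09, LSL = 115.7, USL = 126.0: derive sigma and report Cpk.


R_bar = (1.551 + 1.922 + 1.678 + 1.308 + 2.233 + 1.008) / 6 = 1.6166667
sigma = R_bar / d2 = 1.6166667 / 2.534 = 0.63799002
Cp = (USL - LSL)/(6*sigma) = (126.0 - 115.7)/(6*0.63799002) = 2.6907
Cpu = (126.0 - 118.09)/(3*0.63799002) = 4.1328
Cpl = (118.09 - 115.7)/(3*0.63799002) = 1.2487
Cpk = min(Cpu, Cpl) = 1.2487

1.2487


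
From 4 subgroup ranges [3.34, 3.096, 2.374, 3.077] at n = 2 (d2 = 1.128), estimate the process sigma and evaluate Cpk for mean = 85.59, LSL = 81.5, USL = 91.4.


R_bar = (3.34 + 3.096 + 2.374 + 3.077) / 4 = 2.97175
sigma = R_bar / d2 = 2.97175 / 1.128 = 2.6345301
Cp = (USL - LSL)/(6*sigma) = (91.4 - 81.5)/(6*2.6345301) = 0.6263
Cpu = (91.4 - 85.59)/(3*2.6345301) = 0.7351
Cpl = (85.59 - 81.5)/(3*2.6345301) = 0.5175
Cpk = min(Cpu, Cpl) = 0.5175

0.5175


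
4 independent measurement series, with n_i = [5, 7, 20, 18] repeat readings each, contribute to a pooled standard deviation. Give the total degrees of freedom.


nu = sum_i (n_i - 1)
nu = ((5 - 1) + (7 - 1) + (20 - 1) + (18 - 1))
nu = 4 + 6 + 19 + 17
nu = 46

46


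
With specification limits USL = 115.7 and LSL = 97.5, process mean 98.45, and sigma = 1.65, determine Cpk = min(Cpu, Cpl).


Cpu = (USL - mean) / (3*sigma) = (115.7 - 98.45) / (3*1.65) = 3.4848
Cpl = (mean - LSL) / (3*sigma) = (98.45 - 97.5) / (3*1.65) = 0.1919
Cpk = min(Cpu, Cpl) = 0.1919

0.1919


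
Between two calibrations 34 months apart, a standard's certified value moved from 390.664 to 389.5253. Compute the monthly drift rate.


rate = (v2 - v1) / months
= (389.5253 - 390.664) / 34
= -1.1387 / 34
= -0.0335

-0.0335


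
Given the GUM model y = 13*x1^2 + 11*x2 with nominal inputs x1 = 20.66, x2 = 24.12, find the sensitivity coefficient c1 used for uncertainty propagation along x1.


y = 13*x1^2 + 11*x2
dy/dx1 = 2*13*x1
Evaluate at x1 = 20.66: c1 = 26 * 20.66
c1 = 537.1600

537.1600


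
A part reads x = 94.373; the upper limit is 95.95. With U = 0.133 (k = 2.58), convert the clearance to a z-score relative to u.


u = U / k = 0.133 / 2.58 = 0.051550388
margin = |USL - x| = |95.95 - 94.373| = 1.577
z = margin / u = 1.577 / 0.051550388
z = 30.5914

30.5914


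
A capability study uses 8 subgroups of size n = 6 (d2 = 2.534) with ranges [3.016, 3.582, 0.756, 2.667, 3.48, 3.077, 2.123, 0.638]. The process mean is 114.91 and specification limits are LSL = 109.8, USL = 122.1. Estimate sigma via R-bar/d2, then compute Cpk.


R_bar = (3.016 + 3.582 + 0.756 + 2.667 + 3.48 + 3.077 + 2.123 + 0.638) / 8 = 2.417375
sigma = R_bar / d2 = 2.417375 / 2.534 = 0.95397593
Cp = (USL - LSL)/(6*sigma) = (122.1 - 109.8)/(6*0.95397593) = 2.1489
Cpu = (122.1 - 114.91)/(3*0.95397593) = 2.5123
Cpl = (114.91 - 109.8)/(3*0.95397593) = 1.7855
Cpk = min(Cpu, Cpl) = 1.7855

1.7855


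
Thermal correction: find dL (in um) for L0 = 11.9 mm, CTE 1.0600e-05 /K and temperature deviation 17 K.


dL = L * alpha * dT
= 11.9 * 1.0600e-05 * 17
= 0.0021444 mm
dL_um = 0.0021444 * 1000 = 2.1444 um

2.1444


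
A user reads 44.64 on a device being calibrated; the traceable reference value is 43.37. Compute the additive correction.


Correction = standard - reading
= 43.37 - 44.64
= -1.2700

-1.2700


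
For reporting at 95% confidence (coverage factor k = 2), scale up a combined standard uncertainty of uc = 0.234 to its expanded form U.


U = k * uc
U = 2 * 0.234
U = 0.4680

0.4680


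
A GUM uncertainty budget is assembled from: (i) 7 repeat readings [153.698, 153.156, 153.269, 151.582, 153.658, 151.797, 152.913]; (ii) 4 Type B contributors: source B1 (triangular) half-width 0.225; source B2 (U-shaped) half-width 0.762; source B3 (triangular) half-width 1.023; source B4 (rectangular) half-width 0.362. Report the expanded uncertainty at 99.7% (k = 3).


mean = (153.698 + 153.156 + 153.269 + 151.582 + 153.658 + 151.797 + 152.913) / 7 = 152.8675714
s = sqrt(sum((x - mean)^2)/(n-1)) = 0.85240891
u_A = s / sqrt(n) = 0.85240891 / sqrt(7) = 0.32218028
u_B1 = 0.225 / sqrt(6) = 0.091855865
u_B2 = 0.762 / sqrt(2) = 0.53881537
u_B3 = 1.023 / sqrt(6) = 0.417638
u_B4 = 0.362 / sqrt(3) = 0.2090008
uc = sqrt(0.32218028^2 + 0.091855865^2 + 0.53881537^2 + 0.417638^2 + 0.2090008^2) = 0.78782134
U = k * uc = 3 * 0.78782134
U = 2.3635

2.3635


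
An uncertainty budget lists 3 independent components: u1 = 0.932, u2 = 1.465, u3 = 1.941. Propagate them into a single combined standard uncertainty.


uc = sqrt(0.932^2 + 1.465^2 + 1.941^2)
uc = sqrt(6.78233)
uc = 2.6043

2.6043


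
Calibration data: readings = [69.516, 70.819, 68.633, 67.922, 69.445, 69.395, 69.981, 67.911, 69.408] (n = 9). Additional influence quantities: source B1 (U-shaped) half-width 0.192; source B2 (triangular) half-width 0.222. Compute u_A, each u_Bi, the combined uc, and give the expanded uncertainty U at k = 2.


mean = (69.516 + 70.819 + 68.633 + 67.922 + 69.445 + 69.395 + 69.981 + 67.911 + 69.408) / 9 = 69.22555556
s = sqrt(sum((x - mean)^2)/(n-1)) = 0.94092429
u_A = s / sqrt(n) = 0.94092429 / sqrt(9) = 0.31364143
u_B1 = 0.192 / sqrt(2) = 0.1357645
u_B2 = 0.222 / sqrt(6) = 0.09063112
uc = sqrt(0.31364143^2 + 0.1357645^2 + 0.09063112^2) = 0.35357736
U = k * uc = 2 * 0.35357736
U = 0.7072

0.7072


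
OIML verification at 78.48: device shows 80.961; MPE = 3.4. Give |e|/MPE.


e = indication - reference = 80.961 - 78.48 = 2.4810
|e| = 2.4810
ratio = |e| / MPE = 2.4810 / 3.4
ratio = 0.7297

0.7297


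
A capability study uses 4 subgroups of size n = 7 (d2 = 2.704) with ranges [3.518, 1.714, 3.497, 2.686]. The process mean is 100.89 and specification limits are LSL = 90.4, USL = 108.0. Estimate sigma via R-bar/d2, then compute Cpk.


R_bar = (3.518 + 1.714 + 3.497 + 2.686) / 4 = 2.85375
sigma = R_bar / d2 = 2.85375 / 2.704 = 1.0553809
Cp = (USL - LSL)/(6*sigma) = (108.0 - 90.4)/(6*1.0553809) = 2.7794
Cpu = (108.0 - 100.89)/(3*1.0553809) = 2.2456
Cpl = (100.89 - 90.4)/(3*1.0553809) = 3.3132
Cpk = min(Cpu, Cpl) = 2.2456

2.2456


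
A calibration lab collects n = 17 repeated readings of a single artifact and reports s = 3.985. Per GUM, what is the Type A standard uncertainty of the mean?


u_A = s / sqrt(n)
u_A = 3.985 / sqrt(17)
u_A = 3.985 / 4.1231056
u_A = 0.9665

0.9665


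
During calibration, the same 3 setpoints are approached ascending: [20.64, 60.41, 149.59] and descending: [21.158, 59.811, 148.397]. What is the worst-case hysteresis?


|20.64 - 21.158| = 0.5180
|60.41 - 59.811| = 0.5990
|149.59 - 148.397| = 1.1930
hysteresis = max(diffs) = 1.1930

1.1930


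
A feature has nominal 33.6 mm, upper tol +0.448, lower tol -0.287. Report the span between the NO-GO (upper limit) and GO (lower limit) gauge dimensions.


GO = nominal - lower_tol (smallest hole = maximum material condition)
GO = 33.6 - 0.287 = 33.313
NO-GO = nominal + upper_tol (largest hole = least material condition)
NO-GO = 33.6 + 0.448 = 34.048
spread = NO-GO - GO = 34.048 - 33.313 = 0.7350

0.7350
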